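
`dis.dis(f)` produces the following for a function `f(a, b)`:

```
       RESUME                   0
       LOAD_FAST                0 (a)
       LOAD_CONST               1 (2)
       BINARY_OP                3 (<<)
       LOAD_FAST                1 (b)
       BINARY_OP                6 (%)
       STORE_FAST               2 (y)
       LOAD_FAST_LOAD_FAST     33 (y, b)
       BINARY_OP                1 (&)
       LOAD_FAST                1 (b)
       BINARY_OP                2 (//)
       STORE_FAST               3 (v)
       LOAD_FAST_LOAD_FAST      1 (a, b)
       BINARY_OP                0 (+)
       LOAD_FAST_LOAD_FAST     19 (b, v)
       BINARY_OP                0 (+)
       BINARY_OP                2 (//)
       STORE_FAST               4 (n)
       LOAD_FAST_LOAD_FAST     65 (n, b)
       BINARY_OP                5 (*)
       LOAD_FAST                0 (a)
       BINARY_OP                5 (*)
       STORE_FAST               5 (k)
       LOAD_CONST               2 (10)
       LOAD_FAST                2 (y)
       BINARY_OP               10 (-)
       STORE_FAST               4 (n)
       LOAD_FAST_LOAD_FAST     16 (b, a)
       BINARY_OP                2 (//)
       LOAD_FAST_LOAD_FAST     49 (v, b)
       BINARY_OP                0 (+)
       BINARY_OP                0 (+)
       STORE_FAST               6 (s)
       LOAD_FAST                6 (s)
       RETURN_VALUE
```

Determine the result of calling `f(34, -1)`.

-2

LOAD_FAST a → push 34. Stack: [34]
LOAD_CONST → push 2. Stack: [34, 2]
BINARY_OP << → 34 << 2 = 136. Stack: [136]
LOAD_FAST b → push -1. Stack: [136, -1]
BINARY_OP % → 136 % -1 = 0. Stack: [0]
STORE_FAST y → y=0. Stack: []
LOAD_FAST_LOAD_FAST y,b → push 0,-1. Stack: [0, -1]
BINARY_OP & → 0 & -1 = 0. Stack: [0]
LOAD_FAST b → push -1. Stack: [0, -1]
BINARY_OP // → 0 // -1 = 0. Stack: [0]
STORE_FAST v → v=0. Stack: []
LOAD_FAST_LOAD_FAST a,b → push 34,-1. Stack: [34, -1]
BINARY_OP + → 34 + -1 = 33. Stack: [33]
LOAD_FAST_LOAD_FAST b,v → push -1,0. Stack: [33, -1, 0]
BINARY_OP + → -1 + 0 = -1. Stack: [33, -1]
BINARY_OP // → 33 // -1 = -33. Stack: [-33]
STORE_FAST n → n=-33. Stack: []
LOAD_FAST_LOAD_FAST n,b → push -33,-1. Stack: [-33, -1]
BINARY_OP * → -33 * -1 = 33. Stack: [33]
LOAD_FAST a → push 34. Stack: [33, 34]
BINARY_OP * → 33 * 34 = 1122. Stack: [1122]
STORE_FAST k → k=1122. Stack: []
LOAD_CONST → push 10. Stack: [10]
LOAD_FAST y → push 0. Stack: [10, 0]
BINARY_OP - → 10 - 0 = 10. Stack: [10]
STORE_FAST n → n=10. Stack: []
LOAD_FAST_LOAD_FAST b,a → push -1,34. Stack: [-1, 34]
BINARY_OP // → -1 // 34 = -1. Stack: [-1]
LOAD_FAST_LOAD_FAST v,b → push 0,-1. Stack: [-1, 0, -1]
BINARY_OP + → 0 + -1 = -1. Stack: [-1, -1]
BINARY_OP + → -1 + -1 = -2. Stack: [-2]
STORE_FAST s → s=-2. Stack: []
LOAD_FAST s → push -2. Stack: [-2]
RETURN_VALUE → return -2.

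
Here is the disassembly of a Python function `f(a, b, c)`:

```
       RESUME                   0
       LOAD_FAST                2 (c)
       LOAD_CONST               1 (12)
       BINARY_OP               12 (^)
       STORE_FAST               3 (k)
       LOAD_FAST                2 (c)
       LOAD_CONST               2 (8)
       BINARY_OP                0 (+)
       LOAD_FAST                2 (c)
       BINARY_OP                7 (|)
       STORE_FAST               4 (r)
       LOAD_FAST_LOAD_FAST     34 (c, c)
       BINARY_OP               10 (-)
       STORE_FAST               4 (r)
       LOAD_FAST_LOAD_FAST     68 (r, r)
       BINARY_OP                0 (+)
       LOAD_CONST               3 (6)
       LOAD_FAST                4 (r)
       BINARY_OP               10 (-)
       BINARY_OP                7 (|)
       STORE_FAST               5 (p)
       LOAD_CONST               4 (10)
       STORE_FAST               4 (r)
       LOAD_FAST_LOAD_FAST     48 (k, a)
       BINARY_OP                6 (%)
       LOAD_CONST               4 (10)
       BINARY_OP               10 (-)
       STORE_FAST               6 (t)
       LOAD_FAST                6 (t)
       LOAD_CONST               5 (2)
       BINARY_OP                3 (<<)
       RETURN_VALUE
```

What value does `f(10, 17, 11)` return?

LOAD_FAST c → push 11. Stack: [11]
LOAD_CONST → push 12. Stack: [11, 12]
BINARY_OP ^ → 11 ^ 12 = 7. Stack: [7]
STORE_FAST k → k=7. Stack: []
LOAD_FAST c → push 11. Stack: [11]
LOAD_CONST → push 8. Stack: [11, 8]
BINARY_OP + → 11 + 8 = 19. Stack: [19]
LOAD_FAST c → push 11. Stack: [19, 11]
BINARY_OP | → 19 | 11 = 27. Stack: [27]
STORE_FAST r → r=27. Stack: []
LOAD_FAST_LOAD_FAST c,c → push 11,11. Stack: [11, 11]
BINARY_OP - → 11 - 11 = 0. Stack: [0]
STORE_FAST r → r=0. Stack: []
LOAD_FAST_LOAD_FAST r,r → push 0,0. Stack: [0, 0]
BINARY_OP + → 0 + 0 = 0. Stack: [0]
LOAD_CONST → push 6. Stack: [0, 6]
LOAD_FAST r → push 0. Stack: [0, 6, 0]
BINARY_OP - → 6 - 0 = 6. Stack: [0, 6]
BINARY_OP | → 0 | 6 = 6. Stack: [6]
STORE_FAST p → p=6. Stack: []
LOAD_CONST → push 10. Stack: [10]
STORE_FAST r → r=10. Stack: []
LOAD_FAST_LOAD_FAST k,a → push 7,10. Stack: [7, 10]
BINARY_OP % → 7 % 10 = 7. Stack: [7]
LOAD_CONST → push 10. Stack: [7, 10]
BINARY_OP - → 7 - 10 = -3. Stack: [-3]
STORE_FAST t → t=-3. Stack: []
LOAD_FAST t → push -3. Stack: [-3]
LOAD_CONST → push 2. Stack: [-3, 2]
BINARY_OP << → -3 << 2 = -12. Stack: [-12]
RETURN_VALUE → return -12.

-12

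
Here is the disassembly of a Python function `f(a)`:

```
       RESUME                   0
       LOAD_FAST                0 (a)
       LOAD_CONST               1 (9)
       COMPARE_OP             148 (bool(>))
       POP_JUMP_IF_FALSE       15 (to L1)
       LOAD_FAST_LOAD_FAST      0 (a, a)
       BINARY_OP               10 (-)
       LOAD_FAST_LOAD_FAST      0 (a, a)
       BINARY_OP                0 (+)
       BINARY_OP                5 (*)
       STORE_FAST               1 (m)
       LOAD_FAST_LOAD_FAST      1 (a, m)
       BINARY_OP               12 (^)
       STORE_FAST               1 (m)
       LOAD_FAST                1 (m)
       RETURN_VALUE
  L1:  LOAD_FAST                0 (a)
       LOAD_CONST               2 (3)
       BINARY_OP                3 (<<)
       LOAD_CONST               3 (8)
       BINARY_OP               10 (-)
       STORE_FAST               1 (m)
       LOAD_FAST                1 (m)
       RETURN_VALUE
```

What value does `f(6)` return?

LOAD_FAST a → push 6. Stack: [6]
LOAD_CONST → push 9. Stack: [6, 9]
COMPARE_OP bool(>) → 6 vs 9 = False. Stack: [False]
POP_JUMP_IF_FALSE → pop False; jump. Stack: []
LOAD_FAST a → push 6. Stack: [6]
LOAD_CONST → push 3. Stack: [6, 3]
BINARY_OP << → 6 << 3 = 48. Stack: [48]
LOAD_CONST → push 8. Stack: [48, 8]
BINARY_OP - → 48 - 8 = 40. Stack: [40]
STORE_FAST m → m=40. Stack: []
LOAD_FAST m → push 40. Stack: [40]
RETURN_VALUE → return 40.

40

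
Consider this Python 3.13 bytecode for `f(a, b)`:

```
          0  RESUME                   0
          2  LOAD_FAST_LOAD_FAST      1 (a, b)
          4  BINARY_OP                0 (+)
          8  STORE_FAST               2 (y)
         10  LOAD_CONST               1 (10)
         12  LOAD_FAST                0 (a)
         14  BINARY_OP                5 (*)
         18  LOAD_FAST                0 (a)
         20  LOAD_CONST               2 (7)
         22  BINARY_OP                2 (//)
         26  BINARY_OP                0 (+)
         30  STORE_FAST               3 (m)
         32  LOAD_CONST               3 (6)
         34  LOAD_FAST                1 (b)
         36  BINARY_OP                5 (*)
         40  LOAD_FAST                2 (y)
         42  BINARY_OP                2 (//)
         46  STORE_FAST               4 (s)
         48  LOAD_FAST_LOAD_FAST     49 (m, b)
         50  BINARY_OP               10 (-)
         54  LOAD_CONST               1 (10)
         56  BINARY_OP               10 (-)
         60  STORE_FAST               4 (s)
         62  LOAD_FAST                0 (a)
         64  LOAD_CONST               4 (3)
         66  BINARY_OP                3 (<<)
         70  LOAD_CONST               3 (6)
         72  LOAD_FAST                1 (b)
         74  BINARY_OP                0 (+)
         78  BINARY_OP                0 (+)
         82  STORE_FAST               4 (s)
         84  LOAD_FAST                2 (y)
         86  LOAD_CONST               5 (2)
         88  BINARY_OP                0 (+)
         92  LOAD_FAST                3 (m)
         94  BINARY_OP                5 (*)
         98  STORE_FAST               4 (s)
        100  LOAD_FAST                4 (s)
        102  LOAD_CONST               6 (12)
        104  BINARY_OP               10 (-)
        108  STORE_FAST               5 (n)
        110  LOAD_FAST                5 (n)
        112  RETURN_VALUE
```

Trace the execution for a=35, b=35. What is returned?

25548

LOAD_FAST_LOAD_FAST a,b → push 35,35. Stack: [35, 35]
BINARY_OP + → 35 + 35 = 70. Stack: [70]
STORE_FAST y → y=70. Stack: []
LOAD_CONST → push 10. Stack: [10]
LOAD_FAST a → push 35. Stack: [10, 35]
BINARY_OP * → 10 * 35 = 350. Stack: [350]
LOAD_FAST a → push 35. Stack: [350, 35]
LOAD_CONST → push 7. Stack: [350, 35, 7]
BINARY_OP // → 35 // 7 = 5. Stack: [350, 5]
BINARY_OP + → 350 + 5 = 355. Stack: [355]
STORE_FAST m → m=355. Stack: []
LOAD_CONST → push 6. Stack: [6]
LOAD_FAST b → push 35. Stack: [6, 35]
BINARY_OP * → 6 * 35 = 210. Stack: [210]
LOAD_FAST y → push 70. Stack: [210, 70]
BINARY_OP // → 210 // 70 = 3. Stack: [3]
STORE_FAST s → s=3. Stack: []
LOAD_FAST_LOAD_FAST m,b → push 355,35. Stack: [355, 35]
BINARY_OP - → 355 - 35 = 320. Stack: [320]
LOAD_CONST → push 10. Stack: [320, 10]
BINARY_OP - → 320 - 10 = 310. Stack: [310]
STORE_FAST s → s=310. Stack: []
LOAD_FAST a → push 35. Stack: [35]
LOAD_CONST → push 3. Stack: [35, 3]
BINARY_OP << → 35 << 3 = 280. Stack: [280]
LOAD_CONST → push 6. Stack: [280, 6]
LOAD_FAST b → push 35. Stack: [280, 6, 35]
BINARY_OP + → 6 + 35 = 41. Stack: [280, 41]
BINARY_OP + → 280 + 41 = 321. Stack: [321]
STORE_FAST s → s=321. Stack: []
LOAD_FAST y → push 70. Stack: [70]
LOAD_CONST → push 2. Stack: [70, 2]
BINARY_OP + → 70 + 2 = 72. Stack: [72]
LOAD_FAST m → push 355. Stack: [72, 355]
BINARY_OP * → 72 * 355 = 25560. Stack: [25560]
STORE_FAST s → s=25560. Stack: []
LOAD_FAST s → push 25560. Stack: [25560]
LOAD_CONST → push 12. Stack: [25560, 12]
BINARY_OP - → 25560 - 12 = 25548. Stack: [25548]
STORE_FAST n → n=25548. Stack: []
LOAD_FAST n → push 25548. Stack: [25548]
RETURN_VALUE → return 25548.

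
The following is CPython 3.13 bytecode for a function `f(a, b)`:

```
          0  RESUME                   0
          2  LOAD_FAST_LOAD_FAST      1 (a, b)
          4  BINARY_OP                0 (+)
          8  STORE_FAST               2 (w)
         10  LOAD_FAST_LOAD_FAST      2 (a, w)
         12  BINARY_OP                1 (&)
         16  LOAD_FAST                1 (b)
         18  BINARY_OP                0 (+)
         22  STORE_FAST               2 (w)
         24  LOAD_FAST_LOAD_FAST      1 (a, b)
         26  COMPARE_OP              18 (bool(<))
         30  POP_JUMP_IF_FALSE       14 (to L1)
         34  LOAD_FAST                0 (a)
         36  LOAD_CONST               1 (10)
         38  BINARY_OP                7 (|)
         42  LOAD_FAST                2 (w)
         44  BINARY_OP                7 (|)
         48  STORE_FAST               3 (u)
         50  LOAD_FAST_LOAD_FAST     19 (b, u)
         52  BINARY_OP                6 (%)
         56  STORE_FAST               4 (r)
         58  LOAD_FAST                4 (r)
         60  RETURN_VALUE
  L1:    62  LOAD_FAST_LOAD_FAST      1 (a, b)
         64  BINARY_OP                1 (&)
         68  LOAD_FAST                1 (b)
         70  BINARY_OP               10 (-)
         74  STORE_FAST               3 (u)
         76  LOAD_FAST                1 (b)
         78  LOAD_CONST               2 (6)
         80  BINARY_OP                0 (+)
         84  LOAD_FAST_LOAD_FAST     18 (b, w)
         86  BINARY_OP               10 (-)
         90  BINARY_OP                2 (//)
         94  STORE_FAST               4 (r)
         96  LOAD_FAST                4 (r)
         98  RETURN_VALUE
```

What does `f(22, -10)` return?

1

LOAD_FAST_LOAD_FAST a,b → push 22,-10. Stack: [22, -10]
BINARY_OP + → 22 + -10 = 12. Stack: [12]
STORE_FAST w → w=12. Stack: []
LOAD_FAST_LOAD_FAST a,w → push 22,12. Stack: [22, 12]
BINARY_OP & → 22 & 12 = 4. Stack: [4]
LOAD_FAST b → push -10. Stack: [4, -10]
BINARY_OP + → 4 + -10 = -6. Stack: [-6]
STORE_FAST w → w=-6. Stack: []
LOAD_FAST_LOAD_FAST a,b → push 22,-10. Stack: [22, -10]
COMPARE_OP bool(<) → 22 vs -10 = False. Stack: [False]
POP_JUMP_IF_FALSE → pop False; jump. Stack: []
LOAD_FAST_LOAD_FAST a,b → push 22,-10. Stack: [22, -10]
BINARY_OP & → 22 & -10 = 22. Stack: [22]
LOAD_FAST b → push -10. Stack: [22, -10]
BINARY_OP - → 22 - -10 = 32. Stack: [32]
STORE_FAST u → u=32. Stack: []
LOAD_FAST b → push -10. Stack: [-10]
LOAD_CONST → push 6. Stack: [-10, 6]
BINARY_OP + → -10 + 6 = -4. Stack: [-4]
LOAD_FAST_LOAD_FAST b,w → push -10,-6. Stack: [-4, -10, -6]
BINARY_OP - → -10 - -6 = -4. Stack: [-4, -4]
BINARY_OP // → -4 // -4 = 1. Stack: [1]
STORE_FAST r → r=1. Stack: []
LOAD_FAST r → push 1. Stack: [1]
RETURN_VALUE → return 1.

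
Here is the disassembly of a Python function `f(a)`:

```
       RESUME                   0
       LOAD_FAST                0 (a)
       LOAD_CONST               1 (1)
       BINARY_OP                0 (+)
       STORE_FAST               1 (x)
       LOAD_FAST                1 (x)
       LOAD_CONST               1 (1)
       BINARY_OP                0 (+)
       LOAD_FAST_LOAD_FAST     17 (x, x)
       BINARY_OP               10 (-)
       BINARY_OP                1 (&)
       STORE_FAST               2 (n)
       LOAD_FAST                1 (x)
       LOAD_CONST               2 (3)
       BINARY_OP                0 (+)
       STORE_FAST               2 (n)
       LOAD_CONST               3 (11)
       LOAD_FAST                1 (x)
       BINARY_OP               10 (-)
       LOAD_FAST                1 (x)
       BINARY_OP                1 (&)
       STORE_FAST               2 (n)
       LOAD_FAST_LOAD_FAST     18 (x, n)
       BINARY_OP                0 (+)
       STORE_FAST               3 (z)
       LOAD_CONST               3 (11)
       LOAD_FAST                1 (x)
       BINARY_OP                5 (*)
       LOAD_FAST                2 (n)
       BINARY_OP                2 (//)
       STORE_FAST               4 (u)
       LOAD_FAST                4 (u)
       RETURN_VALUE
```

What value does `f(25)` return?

LOAD_FAST a → push 25. Stack: [25]
LOAD_CONST → push 1. Stack: [25, 1]
BINARY_OP + → 25 + 1 = 26. Stack: [26]
STORE_FAST x → x=26. Stack: []
LOAD_FAST x → push 26. Stack: [26]
LOAD_CONST → push 1. Stack: [26, 1]
BINARY_OP + → 26 + 1 = 27. Stack: [27]
LOAD_FAST_LOAD_FAST x,x → push 26,26. Stack: [27, 26, 26]
BINARY_OP - → 26 - 26 = 0. Stack: [27, 0]
BINARY_OP & → 27 & 0 = 0. Stack: [0]
STORE_FAST n → n=0. Stack: []
LOAD_FAST x → push 26. Stack: [26]
LOAD_CONST → push 3. Stack: [26, 3]
BINARY_OP + → 26 + 3 = 29. Stack: [29]
STORE_FAST n → n=29. Stack: []
LOAD_CONST → push 11. Stack: [11]
LOAD_FAST x → push 26. Stack: [11, 26]
BINARY_OP - → 11 - 26 = -15. Stack: [-15]
LOAD_FAST x → push 26. Stack: [-15, 26]
BINARY_OP & → -15 & 26 = 16. Stack: [16]
STORE_FAST n → n=16. Stack: []
LOAD_FAST_LOAD_FAST x,n → push 26,16. Stack: [26, 16]
BINARY_OP + → 26 + 16 = 42. Stack: [42]
STORE_FAST z → z=42. Stack: []
LOAD_CONST → push 11. Stack: [11]
LOAD_FAST x → push 26. Stack: [11, 26]
BINARY_OP * → 11 * 26 = 286. Stack: [286]
LOAD_FAST n → push 16. Stack: [286, 16]
BINARY_OP // → 286 // 16 = 17. Stack: [17]
STORE_FAST u → u=17. Stack: []
LOAD_FAST u → push 17. Stack: [17]
RETURN_VALUE → return 17.

17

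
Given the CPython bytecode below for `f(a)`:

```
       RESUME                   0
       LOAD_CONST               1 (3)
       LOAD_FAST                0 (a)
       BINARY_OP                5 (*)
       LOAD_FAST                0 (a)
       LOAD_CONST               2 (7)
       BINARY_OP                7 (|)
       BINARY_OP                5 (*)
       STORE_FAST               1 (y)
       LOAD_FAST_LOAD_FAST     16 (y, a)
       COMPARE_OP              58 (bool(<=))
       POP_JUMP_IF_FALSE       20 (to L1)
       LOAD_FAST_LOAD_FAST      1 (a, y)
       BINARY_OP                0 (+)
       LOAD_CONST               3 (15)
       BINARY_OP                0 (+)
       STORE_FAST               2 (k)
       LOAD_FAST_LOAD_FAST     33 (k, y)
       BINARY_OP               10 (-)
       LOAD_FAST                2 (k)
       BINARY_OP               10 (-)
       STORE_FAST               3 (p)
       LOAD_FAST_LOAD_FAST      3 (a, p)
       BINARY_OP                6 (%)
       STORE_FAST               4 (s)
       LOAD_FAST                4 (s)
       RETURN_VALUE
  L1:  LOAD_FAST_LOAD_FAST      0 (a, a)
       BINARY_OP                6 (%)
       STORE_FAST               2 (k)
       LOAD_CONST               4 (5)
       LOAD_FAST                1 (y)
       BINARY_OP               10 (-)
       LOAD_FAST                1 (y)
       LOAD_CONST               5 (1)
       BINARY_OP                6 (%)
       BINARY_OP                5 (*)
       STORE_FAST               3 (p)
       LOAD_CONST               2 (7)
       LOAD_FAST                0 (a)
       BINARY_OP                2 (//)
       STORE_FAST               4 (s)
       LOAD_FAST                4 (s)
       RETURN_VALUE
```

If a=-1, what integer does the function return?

LOAD_CONST → push 3. Stack: [3]
LOAD_FAST a → push -1. Stack: [3, -1]
BINARY_OP * → 3 * -1 = -3. Stack: [-3]
LOAD_FAST a → push -1. Stack: [-3, -1]
LOAD_CONST → push 7. Stack: [-3, -1, 7]
BINARY_OP | → -1 | 7 = -1. Stack: [-3, -1]
BINARY_OP * → -3 * -1 = 3. Stack: [3]
STORE_FAST y → y=3. Stack: []
LOAD_FAST_LOAD_FAST y,a → push 3,-1. Stack: [3, -1]
COMPARE_OP bool(<=) → 3 vs -1 = False. Stack: [False]
POP_JUMP_IF_FALSE → pop False; jump. Stack: []
LOAD_FAST_LOAD_FAST a,a → push -1,-1. Stack: [-1, -1]
BINARY_OP % → -1 % -1 = 0. Stack: [0]
STORE_FAST k → k=0. Stack: []
LOAD_CONST → push 5. Stack: [5]
LOAD_FAST y → push 3. Stack: [5, 3]
BINARY_OP - → 5 - 3 = 2. Stack: [2]
LOAD_FAST y → push 3. Stack: [2, 3]
LOAD_CONST → push 1. Stack: [2, 3, 1]
BINARY_OP % → 3 % 1 = 0. Stack: [2, 0]
BINARY_OP * → 2 * 0 = 0. Stack: [0]
STORE_FAST p → p=0. Stack: []
LOAD_CONST → push 7. Stack: [7]
LOAD_FAST a → push -1. Stack: [7, -1]
BINARY_OP // → 7 // -1 = -7. Stack: [-7]
STORE_FAST s → s=-7. Stack: []
LOAD_FAST s → push -7. Stack: [-7]
RETURN_VALUE → return -7.

-7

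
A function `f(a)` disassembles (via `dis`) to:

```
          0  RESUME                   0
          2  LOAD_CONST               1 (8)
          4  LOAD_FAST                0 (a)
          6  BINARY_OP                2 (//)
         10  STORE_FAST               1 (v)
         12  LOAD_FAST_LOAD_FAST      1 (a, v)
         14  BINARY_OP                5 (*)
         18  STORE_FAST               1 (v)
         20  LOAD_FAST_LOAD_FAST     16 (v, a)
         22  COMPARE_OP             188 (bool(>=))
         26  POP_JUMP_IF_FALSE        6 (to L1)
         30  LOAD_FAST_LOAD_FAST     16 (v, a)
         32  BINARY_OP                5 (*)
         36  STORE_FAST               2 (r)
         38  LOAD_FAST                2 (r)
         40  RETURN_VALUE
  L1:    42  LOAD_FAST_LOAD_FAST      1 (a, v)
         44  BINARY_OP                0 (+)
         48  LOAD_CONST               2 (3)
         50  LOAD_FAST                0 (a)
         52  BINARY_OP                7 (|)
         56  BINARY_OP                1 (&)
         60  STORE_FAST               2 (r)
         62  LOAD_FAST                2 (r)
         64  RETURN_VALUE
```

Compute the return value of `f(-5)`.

-50

LOAD_CONST → push 8. Stack: [8]
LOAD_FAST a → push -5. Stack: [8, -5]
BINARY_OP // → 8 // -5 = -2. Stack: [-2]
STORE_FAST v → v=-2. Stack: []
LOAD_FAST_LOAD_FAST a,v → push -5,-2. Stack: [-5, -2]
BINARY_OP * → -5 * -2 = 10. Stack: [10]
STORE_FAST v → v=10. Stack: []
LOAD_FAST_LOAD_FAST v,a → push 10,-5. Stack: [10, -5]
COMPARE_OP bool(>=) → 10 vs -5 = True. Stack: [True]
POP_JUMP_IF_FALSE → pop True; no jump. Stack: []
LOAD_FAST_LOAD_FAST v,a → push 10,-5. Stack: [10, -5]
BINARY_OP * → 10 * -5 = -50. Stack: [-50]
STORE_FAST r → r=-50. Stack: []
LOAD_FAST r → push -50. Stack: [-50]
RETURN_VALUE → return -50.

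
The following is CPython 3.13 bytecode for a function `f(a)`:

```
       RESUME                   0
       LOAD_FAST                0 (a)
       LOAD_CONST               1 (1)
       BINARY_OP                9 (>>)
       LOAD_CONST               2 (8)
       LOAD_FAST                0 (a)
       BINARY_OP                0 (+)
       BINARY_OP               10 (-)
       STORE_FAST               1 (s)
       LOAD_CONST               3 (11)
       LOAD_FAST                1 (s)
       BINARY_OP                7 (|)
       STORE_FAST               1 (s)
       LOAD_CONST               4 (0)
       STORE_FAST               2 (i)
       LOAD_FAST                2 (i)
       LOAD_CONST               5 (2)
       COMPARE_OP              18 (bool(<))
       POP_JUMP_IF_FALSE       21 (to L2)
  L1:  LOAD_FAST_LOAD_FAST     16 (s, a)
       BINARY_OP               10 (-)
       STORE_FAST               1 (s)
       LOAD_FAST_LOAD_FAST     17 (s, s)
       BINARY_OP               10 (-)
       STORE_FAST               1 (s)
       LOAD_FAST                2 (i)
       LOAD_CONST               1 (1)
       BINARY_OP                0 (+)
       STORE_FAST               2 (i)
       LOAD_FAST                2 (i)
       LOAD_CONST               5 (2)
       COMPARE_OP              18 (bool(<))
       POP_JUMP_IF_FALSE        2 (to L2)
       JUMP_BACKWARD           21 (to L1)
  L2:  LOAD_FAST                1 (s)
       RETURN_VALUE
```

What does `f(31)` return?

LOAD_FAST a → push 31. Stack: [31]
LOAD_CONST → push 1. Stack: [31, 1]
BINARY_OP >> → 31 >> 1 = 15. Stack: [15]
LOAD_CONST → push 8. Stack: [15, 8]
LOAD_FAST a → push 31. Stack: [15, 8, 31]
BINARY_OP + → 8 + 31 = 39. Stack: [15, 39]
BINARY_OP - → 15 - 39 = -24. Stack: [-24]
STORE_FAST s → s=-24. Stack: []
LOAD_CONST → push 11. Stack: [11]
LOAD_FAST s → push -24. Stack: [11, -24]
BINARY_OP | → 11 | -24 = -21. Stack: [-21]
STORE_FAST s → s=-21. Stack: []
LOAD_CONST → push 0. Stack: [0]
STORE_FAST i → i=0. Stack: []
LOAD_FAST i → push 0. Stack: [0]
LOAD_CONST → push 2. Stack: [0, 2]
COMPARE_OP bool(<) → 0 vs 2 = True. Stack: [True]
POP_JUMP_IF_FALSE → pop True; no jump. Stack: []
LOAD_FAST_LOAD_FAST s,a → push -21,31. Stack: [-21, 31]
BINARY_OP - → -21 - 31 = -52. Stack: [-52]
STORE_FAST s → s=-52. Stack: []
LOAD_FAST_LOAD_FAST s,s → push -52,-52. Stack: [-52, -52]
BINARY_OP - → -52 - -52 = 0. Stack: [0]
STORE_FAST s → s=0. Stack: []
LOAD_FAST i → push 0. Stack: [0]
LOAD_CONST → push 1. Stack: [0, 1]
BINARY_OP + → 0 + 1 = 1. Stack: [1]
STORE_FAST i → i=1. Stack: []
LOAD_FAST i → push 1. Stack: [1]
LOAD_CONST → push 2. Stack: [1, 2]
COMPARE_OP bool(<) → 1 vs 2 = True. Stack: [True]
POP_JUMP_IF_FALSE → pop True; no jump. Stack: []
LOAD_FAST_LOAD_FAST s,a → push 0,31. Stack: [0, 31]
BINARY_OP - → 0 - 31 = -31. Stack: [-31]
STORE_FAST s → s=-31. Stack: []
LOAD_FAST_LOAD_FAST s,s → push -31,-31. Stack: [-31, -31]
BINARY_OP - → -31 - -31 = 0. Stack: [0]
STORE_FAST s → s=0. Stack: []
LOAD_FAST i → push 1. Stack: [1]
LOAD_CONST → push 1. Stack: [1, 1]
BINARY_OP + → 1 + 1 = 2. Stack: [2]
STORE_FAST i → i=2. Stack: []
LOAD_FAST i → push 2. Stack: [2]
LOAD_CONST → push 2. Stack: [2, 2]
COMPARE_OP bool(<) → 2 vs 2 = False. Stack: [False]
POP_JUMP_IF_FALSE → pop False; jump. Stack: []
LOAD_FAST s → push 0. Stack: [0]
RETURN_VALUE → return 0.

0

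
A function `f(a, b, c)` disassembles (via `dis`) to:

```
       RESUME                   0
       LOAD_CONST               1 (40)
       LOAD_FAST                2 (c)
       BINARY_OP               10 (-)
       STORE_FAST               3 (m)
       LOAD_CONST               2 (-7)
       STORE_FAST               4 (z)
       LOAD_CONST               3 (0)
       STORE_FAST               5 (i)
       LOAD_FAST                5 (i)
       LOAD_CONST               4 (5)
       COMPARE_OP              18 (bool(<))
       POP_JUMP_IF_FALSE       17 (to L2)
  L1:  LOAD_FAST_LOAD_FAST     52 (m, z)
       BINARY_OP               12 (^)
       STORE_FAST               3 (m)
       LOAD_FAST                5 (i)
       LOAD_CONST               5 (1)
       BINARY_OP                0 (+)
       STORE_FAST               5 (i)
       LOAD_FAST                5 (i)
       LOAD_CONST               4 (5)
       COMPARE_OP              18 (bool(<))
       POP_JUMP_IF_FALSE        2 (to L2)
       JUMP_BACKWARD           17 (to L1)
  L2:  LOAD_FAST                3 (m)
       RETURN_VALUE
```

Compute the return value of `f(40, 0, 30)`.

-13

LOAD_CONST → push 40
LOAD_FAST c → push 30
BINARY_OP - → 40 - 30 = 10
STORE_FAST m → m=10
LOAD_CONST → push -7
STORE_FAST z → z=-7
LOAD_CONST → push 0
STORE_FAST i → i=0
LOAD_FAST i → push 0
LOAD_CONST → push 5
COMPARE_OP bool(<) → 0 vs 5 = True
POP_JUMP_IF_FALSE → pop True; no jump
LOAD_FAST_LOAD_FAST m,z → push 10,-7
BINARY_OP ^ → 10 ^ -7 = -13
STORE_FAST m → m=-13
LOAD_FAST i → push 0
LOAD_CONST → push 1
BINARY_OP + → 0 + 1 = 1
STORE_FAST i → i=1
LOAD_FAST i → push 1
LOAD_CONST → push 5
COMPARE_OP bool(<) → 1 vs 5 = True
POP_JUMP_IF_FALSE → pop True; no jump
LOAD_FAST_LOAD_FAST m,z → push -13,-7
BINARY_OP ^ → -13 ^ -7 = 10
STORE_FAST m → m=10
LOAD_FAST i → push 1
LOAD_CONST → push 1
BINARY_OP + → 1 + 1 = 2
STORE_FAST i → i=2
LOAD_FAST i → push 2
LOAD_CONST → push 5
COMPARE_OP bool(<) → 2 vs 5 = True
POP_JUMP_IF_FALSE → pop True; no jump
LOAD_FAST_LOAD_FAST m,z → push 10,-7
BINARY_OP ^ → 10 ^ -7 = -13
STORE_FAST m → m=-13
LOAD_FAST i → push 2
LOAD_CONST → push 1
BINARY_OP + → 2 + 1 = 3
STORE_FAST i → i=3
LOAD_FAST i → push 3
LOAD_CONST → push 5
COMPARE_OP bool(<) → 3 vs 5 = True
POP_JUMP_IF_FALSE → pop True; no jump
LOAD_FAST_LOAD_FAST m,z → push -13,-7
BINARY_OP ^ → -13 ^ -7 = 10
STORE_FAST m → m=10
LOAD_FAST i → push 3
LOAD_CONST → push 1
BINARY_OP + → 3 + 1 = 4
STORE_FAST i → i=4
LOAD_FAST i → push 4
LOAD_CONST → push 5
COMPARE_OP bool(<) → 4 vs 5 = True
POP_JUMP_IF_FALSE → pop True; no jump
LOAD_FAST_LOAD_FAST m,z → push 10,-7
BINARY_OP ^ → 10 ^ -7 = -13
STORE_FAST m → m=-13
LOAD_FAST i → push 4
LOAD_CONST → push 1
BINARY_OP + → 4 + 1 = 5
STORE_FAST i → i=5
LOAD_FAST i → push 5
LOAD_CONST → push 5
COMPARE_OP bool(<) → 5 vs 5 = False
POP_JUMP_IF_FALSE → pop False; jump
LOAD_FAST m → push -13
RETURN_VALUE → return -13.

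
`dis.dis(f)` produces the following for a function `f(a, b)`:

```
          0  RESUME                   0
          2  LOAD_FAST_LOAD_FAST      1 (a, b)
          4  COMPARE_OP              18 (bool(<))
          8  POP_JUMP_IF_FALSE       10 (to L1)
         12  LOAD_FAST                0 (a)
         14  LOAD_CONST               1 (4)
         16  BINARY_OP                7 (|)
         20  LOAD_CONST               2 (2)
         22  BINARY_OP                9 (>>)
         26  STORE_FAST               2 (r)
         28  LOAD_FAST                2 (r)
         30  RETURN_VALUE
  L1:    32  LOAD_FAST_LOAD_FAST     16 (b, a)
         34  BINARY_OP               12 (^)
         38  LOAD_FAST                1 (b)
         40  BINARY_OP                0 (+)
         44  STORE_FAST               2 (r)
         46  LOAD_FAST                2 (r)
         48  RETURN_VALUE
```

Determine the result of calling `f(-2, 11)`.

LOAD_FAST_LOAD_FAST a,b → push -2,11. Stack: [-2, 11]
COMPARE_OP bool(<) → -2 vs 11 = True. Stack: [True]
POP_JUMP_IF_FALSE → pop True; no jump. Stack: []
LOAD_FAST a → push -2. Stack: [-2]
LOAD_CONST → push 4. Stack: [-2, 4]
BINARY_OP | → -2 | 4 = -2. Stack: [-2]
LOAD_CONST → push 2. Stack: [-2, 2]
BINARY_OP >> → -2 >> 2 = -1. Stack: [-1]
STORE_FAST r → r=-1. Stack: []
LOAD_FAST r → push -1. Stack: [-1]
RETURN_VALUE → return -1.

-1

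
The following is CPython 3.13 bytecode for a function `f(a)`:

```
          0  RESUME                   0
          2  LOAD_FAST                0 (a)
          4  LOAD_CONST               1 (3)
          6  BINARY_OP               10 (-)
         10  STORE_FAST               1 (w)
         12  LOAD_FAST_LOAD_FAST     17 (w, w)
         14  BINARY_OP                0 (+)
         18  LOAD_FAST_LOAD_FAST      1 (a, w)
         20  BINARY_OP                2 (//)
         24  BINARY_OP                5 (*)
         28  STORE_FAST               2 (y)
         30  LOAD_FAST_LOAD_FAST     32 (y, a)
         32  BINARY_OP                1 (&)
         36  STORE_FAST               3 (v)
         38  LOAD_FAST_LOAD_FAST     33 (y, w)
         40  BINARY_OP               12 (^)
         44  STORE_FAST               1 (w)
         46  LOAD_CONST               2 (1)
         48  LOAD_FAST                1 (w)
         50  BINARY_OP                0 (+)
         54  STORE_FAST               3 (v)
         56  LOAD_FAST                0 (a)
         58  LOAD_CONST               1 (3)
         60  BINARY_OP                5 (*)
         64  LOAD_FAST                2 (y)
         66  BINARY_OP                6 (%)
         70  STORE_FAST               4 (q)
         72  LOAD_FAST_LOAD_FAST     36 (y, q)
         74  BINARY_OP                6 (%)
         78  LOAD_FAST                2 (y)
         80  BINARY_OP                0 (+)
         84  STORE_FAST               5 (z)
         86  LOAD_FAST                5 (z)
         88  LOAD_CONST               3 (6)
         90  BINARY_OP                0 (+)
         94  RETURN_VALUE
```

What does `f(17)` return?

39

LOAD_FAST a → push 17. Stack: [17]
LOAD_CONST → push 3. Stack: [17, 3]
BINARY_OP - → 17 - 3 = 14. Stack: [14]
STORE_FAST w → w=14. Stack: []
LOAD_FAST_LOAD_FAST w,w → push 14,14. Stack: [14, 14]
BINARY_OP + → 14 + 14 = 28. Stack: [28]
LOAD_FAST_LOAD_FAST a,w → push 17,14. Stack: [28, 17, 14]
BINARY_OP // → 17 // 14 = 1. Stack: [28, 1]
BINARY_OP * → 28 * 1 = 28. Stack: [28]
STORE_FAST y → y=28. Stack: []
LOAD_FAST_LOAD_FAST y,a → push 28,17. Stack: [28, 17]
BINARY_OP & → 28 & 17 = 16. Stack: [16]
STORE_FAST v → v=16. Stack: []
LOAD_FAST_LOAD_FAST y,w → push 28,14. Stack: [28, 14]
BINARY_OP ^ → 28 ^ 14 = 18. Stack: [18]
STORE_FAST w → w=18. Stack: []
LOAD_CONST → push 1. Stack: [1]
LOAD_FAST w → push 18. Stack: [1, 18]
BINARY_OP + → 1 + 18 = 19. Stack: [19]
STORE_FAST v → v=19. Stack: []
LOAD_FAST a → push 17. Stack: [17]
LOAD_CONST → push 3. Stack: [17, 3]
BINARY_OP * → 17 * 3 = 51. Stack: [51]
LOAD_FAST y → push 28. Stack: [51, 28]
BINARY_OP % → 51 % 28 = 23. Stack: [23]
STORE_FAST q → q=23. Stack: []
LOAD_FAST_LOAD_FAST y,q → push 28,23. Stack: [28, 23]
BINARY_OP % → 28 % 23 = 5. Stack: [5]
LOAD_FAST y → push 28. Stack: [5, 28]
BINARY_OP + → 5 + 28 = 33. Stack: [33]
STORE_FAST z → z=33. Stack: []
LOAD_FAST z → push 33. Stack: [33]
LOAD_CONST → push 6. Stack: [33, 6]
BINARY_OP + → 33 + 6 = 39. Stack: [39]
RETURN_VALUE → return 39.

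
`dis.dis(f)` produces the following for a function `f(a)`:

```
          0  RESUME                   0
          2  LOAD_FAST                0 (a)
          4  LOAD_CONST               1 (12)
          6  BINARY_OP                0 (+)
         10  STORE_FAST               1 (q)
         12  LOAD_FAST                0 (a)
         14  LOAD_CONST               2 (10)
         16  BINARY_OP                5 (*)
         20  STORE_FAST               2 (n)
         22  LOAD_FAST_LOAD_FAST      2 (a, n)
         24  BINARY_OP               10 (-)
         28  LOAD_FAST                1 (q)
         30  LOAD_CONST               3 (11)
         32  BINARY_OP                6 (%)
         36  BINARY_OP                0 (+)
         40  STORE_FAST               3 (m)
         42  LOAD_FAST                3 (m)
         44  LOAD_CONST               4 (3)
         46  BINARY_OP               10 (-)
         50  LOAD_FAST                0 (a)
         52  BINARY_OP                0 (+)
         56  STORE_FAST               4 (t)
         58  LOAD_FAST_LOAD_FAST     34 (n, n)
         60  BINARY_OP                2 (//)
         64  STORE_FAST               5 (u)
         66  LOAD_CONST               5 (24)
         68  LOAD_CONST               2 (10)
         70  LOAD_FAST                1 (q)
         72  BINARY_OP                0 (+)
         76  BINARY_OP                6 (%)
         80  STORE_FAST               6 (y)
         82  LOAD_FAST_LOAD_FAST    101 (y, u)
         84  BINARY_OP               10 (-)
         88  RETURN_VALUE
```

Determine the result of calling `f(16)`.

LOAD_FAST a → push 16. Stack: [16]
LOAD_CONST → push 12. Stack: [16, 12]
BINARY_OP + → 16 + 12 = 28. Stack: [28]
STORE_FAST q → q=28. Stack: []
LOAD_FAST a → push 16. Stack: [16]
LOAD_CONST → push 10. Stack: [16, 10]
BINARY_OP * → 16 * 10 = 160. Stack: [160]
STORE_FAST n → n=160. Stack: []
LOAD_FAST_LOAD_FAST a,n → push 16,160. Stack: [16, 160]
BINARY_OP - → 16 - 160 = -144. Stack: [-144]
LOAD_FAST q → push 28. Stack: [-144, 28]
LOAD_CONST → push 11. Stack: [-144, 28, 11]
BINARY_OP % → 28 % 11 = 6. Stack: [-144, 6]
BINARY_OP + → -144 + 6 = -138. Stack: [-138]
STORE_FAST m → m=-138. Stack: []
LOAD_FAST m → push -138. Stack: [-138]
LOAD_CONST → push 3. Stack: [-138, 3]
BINARY_OP - → -138 - 3 = -141. Stack: [-141]
LOAD_FAST a → push 16. Stack: [-141, 16]
BINARY_OP + → -141 + 16 = -125. Stack: [-125]
STORE_FAST t → t=-125. Stack: []
LOAD_FAST_LOAD_FAST n,n → push 160,160. Stack: [160, 160]
BINARY_OP // → 160 // 160 = 1. Stack: [1]
STORE_FAST u → u=1. Stack: []
LOAD_CONST → push 24. Stack: [24]
LOAD_CONST → push 10. Stack: [24, 10]
LOAD_FAST q → push 28. Stack: [24, 10, 28]
BINARY_OP + → 10 + 28 = 38. Stack: [24, 38]
BINARY_OP % → 24 % 38 = 24. Stack: [24]
STORE_FAST y → y=24. Stack: []
LOAD_FAST_LOAD_FAST y,u → push 24,1. Stack: [24, 1]
BINARY_OP - → 24 - 1 = 23. Stack: [23]
RETURN_VALUE → return 23.

23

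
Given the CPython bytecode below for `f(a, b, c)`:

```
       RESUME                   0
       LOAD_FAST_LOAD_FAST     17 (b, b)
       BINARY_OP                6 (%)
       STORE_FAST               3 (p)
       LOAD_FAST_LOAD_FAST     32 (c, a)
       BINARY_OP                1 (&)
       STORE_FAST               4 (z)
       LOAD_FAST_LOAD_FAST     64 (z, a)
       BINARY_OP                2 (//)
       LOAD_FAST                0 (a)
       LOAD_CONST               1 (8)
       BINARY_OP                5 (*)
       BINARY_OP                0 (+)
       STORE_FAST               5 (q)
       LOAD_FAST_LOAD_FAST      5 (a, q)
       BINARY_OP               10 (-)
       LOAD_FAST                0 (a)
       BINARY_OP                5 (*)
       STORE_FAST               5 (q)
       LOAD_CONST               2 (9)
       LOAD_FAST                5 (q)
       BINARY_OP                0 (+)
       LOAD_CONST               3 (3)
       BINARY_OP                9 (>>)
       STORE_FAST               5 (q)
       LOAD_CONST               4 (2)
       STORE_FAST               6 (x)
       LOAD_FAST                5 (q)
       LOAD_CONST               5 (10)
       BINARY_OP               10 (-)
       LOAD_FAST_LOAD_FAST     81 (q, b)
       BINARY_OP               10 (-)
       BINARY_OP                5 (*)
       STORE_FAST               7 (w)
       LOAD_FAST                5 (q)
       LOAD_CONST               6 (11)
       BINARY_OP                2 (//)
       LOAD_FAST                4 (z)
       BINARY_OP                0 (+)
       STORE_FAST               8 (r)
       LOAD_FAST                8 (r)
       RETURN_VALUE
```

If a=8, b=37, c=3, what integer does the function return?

-5

LOAD_FAST_LOAD_FAST b,b → push 37,37. Stack: [37, 37]
BINARY_OP % → 37 % 37 = 0. Stack: [0]
STORE_FAST p → p=0. Stack: []
LOAD_FAST_LOAD_FAST c,a → push 3,8. Stack: [3, 8]
BINARY_OP & → 3 & 8 = 0. Stack: [0]
STORE_FAST z → z=0. Stack: []
LOAD_FAST_LOAD_FAST z,a → push 0,8. Stack: [0, 8]
BINARY_OP // → 0 // 8 = 0. Stack: [0]
LOAD_FAST a → push 8. Stack: [0, 8]
LOAD_CONST → push 8. Stack: [0, 8, 8]
BINARY_OP * → 8 * 8 = 64. Stack: [0, 64]
BINARY_OP + → 0 + 64 = 64. Stack: [64]
STORE_FAST q → q=64. Stack: []
LOAD_FAST_LOAD_FAST a,q → push 8,64. Stack: [8, 64]
BINARY_OP - → 8 - 64 = -56. Stack: [-56]
LOAD_FAST a → push 8. Stack: [-56, 8]
BINARY_OP * → -56 * 8 = -448. Stack: [-448]
STORE_FAST q → q=-448. Stack: []
LOAD_CONST → push 9. Stack: [9]
LOAD_FAST q → push -448. Stack: [9, -448]
BINARY_OP + → 9 + -448 = -439. Stack: [-439]
LOAD_CONST → push 3. Stack: [-439, 3]
BINARY_OP >> → -439 >> 3 = -55. Stack: [-55]
STORE_FAST q → q=-55. Stack: []
LOAD_CONST → push 2. Stack: [2]
STORE_FAST x → x=2. Stack: []
LOAD_FAST q → push -55. Stack: [-55]
LOAD_CONST → push 10. Stack: [-55, 10]
BINARY_OP - → -55 - 10 = -65. Stack: [-65]
LOAD_FAST_LOAD_FAST q,b → push -55,37. Stack: [-65, -55, 37]
BINARY_OP - → -55 - 37 = -92. Stack: [-65, -92]
BINARY_OP * → -65 * -92 = 5980. Stack: [5980]
STORE_FAST w → w=5980. Stack: []
LOAD_FAST q → push -55. Stack: [-55]
LOAD_CONST → push 11. Stack: [-55, 11]
BINARY_OP // → -55 // 11 = -5. Stack: [-5]
LOAD_FAST z → push 0. Stack: [-5, 0]
BINARY_OP + → -5 + 0 = -5. Stack: [-5]
STORE_FAST r → r=-5. Stack: []
LOAD_FAST r → push -5. Stack: [-5]
RETURN_VALUE → return -5.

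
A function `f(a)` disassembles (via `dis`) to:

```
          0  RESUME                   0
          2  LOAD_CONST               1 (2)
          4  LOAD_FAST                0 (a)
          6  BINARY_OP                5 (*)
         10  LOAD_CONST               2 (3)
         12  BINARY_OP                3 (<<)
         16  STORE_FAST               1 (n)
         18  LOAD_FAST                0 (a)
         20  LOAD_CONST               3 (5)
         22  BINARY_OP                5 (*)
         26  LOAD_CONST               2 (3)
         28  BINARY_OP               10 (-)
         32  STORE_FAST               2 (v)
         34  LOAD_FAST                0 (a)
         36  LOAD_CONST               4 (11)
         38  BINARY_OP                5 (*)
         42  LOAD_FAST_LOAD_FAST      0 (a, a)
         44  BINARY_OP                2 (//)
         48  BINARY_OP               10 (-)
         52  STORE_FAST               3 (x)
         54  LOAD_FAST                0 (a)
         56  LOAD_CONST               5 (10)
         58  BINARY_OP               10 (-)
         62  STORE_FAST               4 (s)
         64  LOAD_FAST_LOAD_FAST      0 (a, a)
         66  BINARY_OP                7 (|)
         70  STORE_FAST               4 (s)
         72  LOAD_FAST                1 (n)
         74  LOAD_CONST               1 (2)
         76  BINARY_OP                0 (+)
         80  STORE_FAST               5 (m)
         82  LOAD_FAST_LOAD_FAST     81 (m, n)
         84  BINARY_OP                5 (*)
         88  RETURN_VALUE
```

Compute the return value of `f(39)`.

LOAD_CONST → push 2. Stack: [2]
LOAD_FAST a → push 39. Stack: [2, 39]
BINARY_OP * → 2 * 39 = 78. Stack: [78]
LOAD_CONST → push 3. Stack: [78, 3]
BINARY_OP << → 78 << 3 = 624. Stack: [624]
STORE_FAST n → n=624. Stack: []
LOAD_FAST a → push 39. Stack: [39]
LOAD_CONST → push 5. Stack: [39, 5]
BINARY_OP * → 39 * 5 = 195. Stack: [195]
LOAD_CONST → push 3. Stack: [195, 3]
BINARY_OP - → 195 - 3 = 192. Stack: [192]
STORE_FAST v → v=192. Stack: []
LOAD_FAST a → push 39. Stack: [39]
LOAD_CONST → push 11. Stack: [39, 11]
BINARY_OP * → 39 * 11 = 429. Stack: [429]
LOAD_FAST_LOAD_FAST a,a → push 39,39. Stack: [429, 39, 39]
BINARY_OP // → 39 // 39 = 1. Stack: [429, 1]
BINARY_OP - → 429 - 1 = 428. Stack: [428]
STORE_FAST x → x=428. Stack: []
LOAD_FAST a → push 39. Stack: [39]
LOAD_CONST → push 10. Stack: [39, 10]
BINARY_OP - → 39 - 10 = 29. Stack: [29]
STORE_FAST s → s=29. Stack: []
LOAD_FAST_LOAD_FAST a,a → push 39,39. Stack: [39, 39]
BINARY_OP | → 39 | 39 = 39. Stack: [39]
STORE_FAST s → s=39. Stack: []
LOAD_FAST n → push 624. Stack: [624]
LOAD_CONST → push 2. Stack: [624, 2]
BINARY_OP + → 624 + 2 = 626. Stack: [626]
STORE_FAST m → m=626. Stack: []
LOAD_FAST_LOAD_FAST m,n → push 626,624. Stack: [626, 624]
BINARY_OP * → 626 * 624 = 390624. Stack: [390624]
RETURN_VALUE → return 390624.

390624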